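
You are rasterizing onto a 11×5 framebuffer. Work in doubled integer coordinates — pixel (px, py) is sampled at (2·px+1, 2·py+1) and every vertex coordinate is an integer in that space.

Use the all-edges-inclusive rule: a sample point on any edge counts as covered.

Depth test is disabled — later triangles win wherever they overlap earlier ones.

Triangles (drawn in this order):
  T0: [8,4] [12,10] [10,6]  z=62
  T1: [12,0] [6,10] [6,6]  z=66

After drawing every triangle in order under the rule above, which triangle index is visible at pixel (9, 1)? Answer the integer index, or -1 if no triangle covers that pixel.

T0:
  2·area = 4  (B↔C swapped to make it positive)
  edge (8, 4)→(10, 6): d=(2,2) inclusive
  edge (10, 6)→(12, 10): d=(2,4) inclusive
  edge (12, 10)→(8, 4): d=(-4,-6) inclusive
    (2,0)@(5, 1): e=[0,10,-6] → ·  [on edge]
    (3,1)@(7, 3): e=[0,6,-2] → ·  [on edge]
    (4,2)@(9, 5): e=[0,2,2] → #  [on edge]
    (5,2)@(11, 5): e=[-4,-6,14] → ·
    (4,3)@(9, 7): e=[4,6,-6] → ·
    (5,3)@(11, 7): e=[0,-2,6] → ·  [on edge]
    (6,4)@(13, 9): e=[0,-6,10] → ·  [on edge]
  covered (1 px):
    · · · · · · · · · · ·
    · · · · · · · · · · ·
    · · · · # · · · · · ·
    · · · · · · · · · · ·
    · · · · · · · · · · ·
T1:
  2·area = 24
  edge (12, 0)→(6, 10): d=(-6,10) inclusive
  edge (6, 10)→(6, 6): d=(0,-4) inclusive
  edge (6, 6)→(12, 0): d=(6,-6) inclusive
    (5,0)@(11, 1): e=[4,20,0] → #  [on edge]
    (6,0)@(13, 1): e=[-16,28,12] → ·
    (4,1)@(9, 3): e=[12,12,0] → #  [on edge]
    (5,1)@(11, 3): e=[-8,20,12] → ·
    (3,2)@(7, 5): e=[20,4,0] → #  [on edge]
    (4,2)@(9, 5): e=[0,12,12] → #  [on edge]
    (5,2)@(11, 5): e=[-20,20,24] → ·
    (2,3)@(5, 7): e=[28,-4,0] → ·  [on edge]
    (3,3)@(7, 7): e=[8,4,12] → #
    (4,3)@(9, 7): e=[-12,12,24] → ·
    (1,4)@(3, 9): e=[36,-12,0] → ·  [on edge]
    (3,4)@(7, 9): e=[-4,4,24] → ·
  covered (5 px):
    · · · · · # · · · · ·
    · · · · # · · · · · ·
    · · · # # · · · · · ·
    · · · # · · · · · · ·
    · · · · · · · · · · ·

Z-buffer (winner per pixel, '.' = empty):
  . . . . . 1 . . . . .
  . . . . 1 . . . . . .
  . . . 1 1 . . . . . .
  . . . 1 . . . . . . .
  . . . . . . . . . . .

Answer: -1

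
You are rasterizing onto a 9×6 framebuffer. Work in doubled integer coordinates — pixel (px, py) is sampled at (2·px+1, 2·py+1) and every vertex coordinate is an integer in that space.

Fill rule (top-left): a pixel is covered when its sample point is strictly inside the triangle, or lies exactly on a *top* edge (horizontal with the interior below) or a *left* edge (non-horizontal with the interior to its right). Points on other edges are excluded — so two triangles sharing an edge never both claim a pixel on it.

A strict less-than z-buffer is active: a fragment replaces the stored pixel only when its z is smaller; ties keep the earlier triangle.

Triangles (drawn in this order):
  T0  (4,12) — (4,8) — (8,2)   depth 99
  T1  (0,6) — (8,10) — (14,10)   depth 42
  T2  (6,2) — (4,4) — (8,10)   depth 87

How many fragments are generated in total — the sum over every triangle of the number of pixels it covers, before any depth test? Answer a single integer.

T0:
  2·area = 16
  edge (4, 12)→(4, 8): d=(0,-4) top-left  bias=+0
  edge (4, 8)→(8, 2): d=(4,-6) top-left  bias=+0
  edge (8, 2)→(4, 12): d=(-4,10) right/bottom  bias=-1
    (2,3)@(5, 7): e=[4,2,10] → X
    (3,3)@(7, 7): e=[12,14,-10] → .
    (2,4)@(5, 9): e=[4,10,2] → X
    (3,4)@(7, 9): e=[12,22,-18] → .
    (2,5)@(5, 11): e=[4,18,-6] → .
  covered (2 px):
    . . . . . . . . .
    . . . . . . . . .
    . . . . . . . . .
    . . X . . . . . .
    . . X . . . . . .
    . . . . . . . . .
T1:
  2·area = 24  (B↔C swapped to make it positive)
  edge (0, 6)→(14, 10): d=(14,4) right/bottom  bias=-1
  edge (14, 10)→(8, 10): d=(-6,0) right/bottom  bias=-1
  edge (8, 10)→(0, 6): d=(-8,-4) top-left  bias=+0
    (1,3)@(3, 7): e=[2,18,4] → X
    (2,3)@(5, 7): e=[-6,18,12] → .
    (1,4)@(3, 9): e=[30,6,-12] → .
    (3,4)@(7, 9): e=[14,6,4] → X
    (4,4)@(9, 9): e=[6,6,12] → X
    (5,4)@(11, 9): e=[-2,6,20] → .
    (3,5)@(7, 11): e=[42,-6,-12] → .
    (4,5)@(9, 11): e=[34,-6,-4] → .
  covered (3 px):
    . . . . . . . . .
    . . . . . . . . .
    . . . . . . . . .
    . X . . . . . . .
    . . . X X . . . .
    . . . . . . . . .
T2:
  2·area = 20  (B↔C swapped to make it positive)
  edge (6, 2)→(8, 10): d=(2,8) right/bottom  bias=-1
  edge (8, 10)→(4, 4): d=(-4,-6) top-left  bias=+0
  edge (4, 4)→(6, 2): d=(2,-2) top-left  bias=+0
    (3,0)@(7, 1): e=[-10,30,0] → .  [on edge]
    (2,1)@(5, 3): e=[10,10,0] → X  [on edge]
    (3,1)@(7, 3): e=[-6,22,4] → .
    (1,2)@(3, 5): e=[30,-10,0] → .  [on edge]
    (2,2)@(5, 5): e=[14,2,4] → X
    (3,2)@(7, 5): e=[-2,14,8] → .
    (0,3)@(1, 7): e=[50,-30,0] → .  [on edge]
    (2,3)@(5, 7): e=[18,-6,8] → .
    (3,3)@(7, 7): e=[2,6,12] → X
    (4,3)@(9, 7): e=[-14,18,16] → .
    (3,4)@(7, 9): e=[6,-2,16] → .
  covered (3 px):
    . . . . . . . . .
    . . X . . . . . .
    . . X . . . . . .
    . . . X . . . . .
    . . . . . . . . .
    . . . . . . . . .

Final: 8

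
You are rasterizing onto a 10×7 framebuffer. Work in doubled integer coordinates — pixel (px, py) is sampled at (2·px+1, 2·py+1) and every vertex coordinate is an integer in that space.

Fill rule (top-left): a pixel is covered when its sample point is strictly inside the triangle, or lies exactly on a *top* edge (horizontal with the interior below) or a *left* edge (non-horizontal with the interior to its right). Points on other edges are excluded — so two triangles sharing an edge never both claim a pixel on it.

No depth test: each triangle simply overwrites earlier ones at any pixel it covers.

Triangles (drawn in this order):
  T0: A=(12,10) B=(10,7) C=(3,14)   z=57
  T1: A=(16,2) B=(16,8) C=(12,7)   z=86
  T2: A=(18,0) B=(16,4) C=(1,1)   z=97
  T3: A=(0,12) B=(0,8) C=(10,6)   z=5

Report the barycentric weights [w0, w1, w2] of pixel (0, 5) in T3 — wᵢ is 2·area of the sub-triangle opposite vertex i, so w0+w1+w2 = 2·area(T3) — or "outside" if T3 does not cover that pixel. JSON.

T0:
  2·area = 35  (B↔C swapped to make it positive)
  edge (12, 10)→(3, 14): d=(-9,4) right/bottom  bias=-1
  edge (3, 14)→(10, 7): d=(7,-7) top-left  bias=+0
  edge (10, 7)→(12, 10): d=(2,3) right/bottom  bias=-1
    (4,4)@(9, 9): e=[21,7,7] → #
    (5,4)@(11, 9): e=[13,21,1] → #
    (6,4)@(13, 9): e=[5,35,-5] → ·
    (3,5)@(7, 11): e=[11,7,17] → #
    (5,5)@(11, 11): e=[-5,35,5] → ·
    (2,6)@(5, 13): e=[1,7,27] → #
    (3,6)@(7, 13): e=[-7,21,21] → ·
    (4,6)@(9, 13): e=[-15,35,15] → ·
  covered (5 px):
    · · · · · · · · · ·
    · · · · · · · · · ·
    · · · · · · · · · ·
    · · · · · · · · · ·
    · · · · # # · · · ·
    · · · # # · · · · ·
    · · # · · · · · · ·
T1:
  2·area = 24
  edge (16, 2)→(16, 8): d=(0,6) right/bottom  bias=-1
  edge (16, 8)→(12, 7): d=(-4,-1) top-left  bias=+0
  edge (12, 7)→(16, 2): d=(4,-5) top-left  bias=+0
    (7,2)@(15, 5): e=[6,11,7] → #
    (8,2)@(17, 5): e=[-6,13,17] → ·
    (6,3)@(13, 7): e=[18,1,5] → #
    (8,3)@(17, 7): e=[-6,5,25] → ·
    (6,4)@(13, 9): e=[18,-7,13] → ·
    (7,4)@(15, 9): e=[6,-5,23] → ·
  covered (3 px):
    · · · · · · · · · ·
    · · · · · · · · · ·
    · · · · · · · # · ·
    · · · · · · # # · ·
    · · · · · · · · · ·
    · · · · · · · · · ·
    · · · · · · · · · ·
T2:
  2·area = 66
  edge (18, 0)→(16, 4): d=(-2,4) right/bottom  bias=-1
  edge (16, 4)→(1, 1): d=(-15,-3) top-left  bias=+0
  edge (1, 1)→(18, 0): d=(17,-1) top-left  bias=+0
    (0,0)@(1, 1): e=[66,0,0] → #  [on edge]
    (1,0)@(3, 1): e=[58,6,2] → #
    (2,0)@(5, 1): e=[50,12,4] → #
    (3,0)@(7, 1): e=[42,18,6] → #
    (4,0)@(9, 1): e=[34,24,8] → #
    (5,0)@(11, 1): e=[26,30,10] → #
    (6,0)@(13, 1): e=[18,36,12] → #
    (7,0)@(15, 1): e=[10,42,14] → #
    (8,0)@(17, 1): e=[2,48,16] → #
    (9,0)@(19, 1): e=[-6,54,18] → ·
    (0,1)@(1, 3): e=[62,-30,34] → ·
    (1,1)@(3, 3): e=[54,-24,36] → ·
    (5,1)@(11, 3): e=[22,0,44] → #  [on edge]
  covered (12 px):
    # # # # # # # # # ·
    · · · · · # # # · ·
    · · · · · · · · · ·
    · · · · · · · · · ·
    · · · · · · · · · ·
    · · · · · · · · · ·
    · · · · · · · · · ·
T3:
  2·area = 40
  edge (0, 12)→(0, 8): d=(0,-4) top-left  bias=+0
  edge (0, 8)→(10, 6): d=(10,-2) top-left  bias=+0
  edge (10, 6)→(0, 12): d=(-10,6) right/bottom  bias=-1
    (7,1)@(15, 3): e=[60,-20,0] → ·  [on edge]
    (7,2)@(15, 5): e=[60,0,-20] → ·  [on edge]
    (2,3)@(5, 7): e=[20,0,20] → #  [on edge]
    (3,3)@(7, 7): e=[28,4,8] → #
    (4,3)@(9, 7): e=[36,8,-4] → ·
    (0,4)@(1, 9): e=[4,12,24] → #
    (1,4)@(3, 9): e=[12,16,12] → #
    (2,4)@(5, 9): e=[20,20,0] → ·  [on edge]
    (3,4)@(7, 9): e=[28,24,-12] → ·
    (0,5)@(1, 11): e=[4,32,4] → #
    (1,5)@(3, 11): e=[12,36,-8] → ·
    (0,6)@(1, 13): e=[4,52,-16] → ·
  covered (5 px):
    · · · · · · · · · ·
    · · · · · · · · · ·
    · · · · · · · · · ·
    · · # # · · · · · ·
    # # · · · · · · · ·
    # · · · · · · · · ·
    · · · · · · · · · ·

Final: [32,4,4]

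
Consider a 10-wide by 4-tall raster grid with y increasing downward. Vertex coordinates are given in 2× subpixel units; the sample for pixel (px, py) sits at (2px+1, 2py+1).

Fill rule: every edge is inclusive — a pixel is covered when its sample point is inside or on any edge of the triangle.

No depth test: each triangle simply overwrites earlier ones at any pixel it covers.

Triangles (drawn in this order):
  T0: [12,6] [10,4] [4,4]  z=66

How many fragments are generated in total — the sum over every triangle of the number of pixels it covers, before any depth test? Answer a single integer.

T0:
  2·area = 12  (B↔C swapped to make it positive)
  edge (12, 6)→(4, 4): d=(-8,-2) inclusive
  edge (4, 4)→(10, 4): d=(6,0) inclusive
  edge (10, 4)→(12, 6): d=(2,2) inclusive
    (3,0)@(7, 1): e=[30,-18,0] → ·  [on edge]
    (4,1)@(9, 3): e=[18,-6,0] → ·  [on edge]
    (4,2)@(9, 5): e=[2,6,4] → █
    (5,2)@(11, 5): e=[6,6,0] → █  [on edge]
    (6,2)@(13, 5): e=[10,6,-4] → ·
    (4,3)@(9, 7): e=[-14,18,8] → ·
    (5,3)@(11, 7): e=[-10,18,4] → ·
    (6,3)@(13, 7): e=[-6,18,0] → ·  [on edge]
  covered (2 px):
    · · · · · · · · · ·
    · · · · · · · · · ·
    · · · · █ █ · · · ·
    · · · · · · · · · ·

Final: 2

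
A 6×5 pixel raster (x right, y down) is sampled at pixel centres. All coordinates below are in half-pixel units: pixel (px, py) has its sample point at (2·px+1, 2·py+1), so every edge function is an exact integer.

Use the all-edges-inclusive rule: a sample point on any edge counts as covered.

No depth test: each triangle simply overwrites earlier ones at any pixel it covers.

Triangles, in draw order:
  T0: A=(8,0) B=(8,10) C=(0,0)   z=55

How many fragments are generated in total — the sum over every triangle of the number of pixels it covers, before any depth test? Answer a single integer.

T0:
  2·area = 80
  edge (8, 0)→(8, 10): d=(0,10) inclusive
  edge (8, 10)→(0, 0): d=(-8,-10) inclusive
  edge (0, 0)→(8, 0): d=(8,0) inclusive
    (0,0)@(1, 1): e=[70,2,8] → #
    (1,0)@(3, 1): e=[50,22,8] → #
    (2,0)@(5, 1): e=[30,42,8] → #
    (3,0)@(7, 1): e=[10,62,8] → #
    (4,0)@(9, 1): e=[-10,82,8] → ·
    (0,1)@(1, 3): e=[70,-14,24] → ·
    (1,1)@(3, 3): e=[50,6,24] → #
    (4,1)@(9, 3): e=[-10,66,24] → ·
    (1,2)@(3, 5): e=[50,-10,40] → ·
    (2,2)@(5, 5): e=[30,10,40] → #
    (4,2)@(9, 5): e=[-10,50,40] → ·
    (2,3)@(5, 7): e=[30,-6,56] → ·
  covered (10 px):
    # # # # · ·
    · # # # · ·
    · · # # · ·
    · · · # · ·
    · · · · · ·

Final: 10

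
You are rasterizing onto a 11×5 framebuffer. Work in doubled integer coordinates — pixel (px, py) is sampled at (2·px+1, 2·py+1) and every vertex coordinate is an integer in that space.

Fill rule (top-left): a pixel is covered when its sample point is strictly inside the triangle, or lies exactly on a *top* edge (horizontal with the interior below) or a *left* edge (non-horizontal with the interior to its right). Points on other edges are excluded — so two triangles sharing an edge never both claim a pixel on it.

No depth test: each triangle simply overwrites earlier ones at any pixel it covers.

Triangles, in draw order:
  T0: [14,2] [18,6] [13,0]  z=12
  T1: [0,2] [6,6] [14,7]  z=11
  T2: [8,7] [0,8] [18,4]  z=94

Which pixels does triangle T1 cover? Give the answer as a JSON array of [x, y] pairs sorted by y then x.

T0:
  2·area = 4  (B↔C swapped to make it positive)
  edge (14, 2)→(13, 0): d=(-1,-2) top-left  bias=+0
  edge (13, 0)→(18, 6): d=(5,6) right/bottom  bias=-1
  edge (18, 6)→(14, 2): d=(-4,-4) top-left  bias=+0
    (6,0)@(13, 1): e=[-1,5,0] → ·  [on edge]
    (7,1)@(15, 3): e=[1,3,0] → █  [on edge]
    (8,1)@(17, 3): e=[5,-9,8] → ·
    (7,2)@(15, 5): e=[-1,13,-8] → ·
    (8,2)@(17, 5): e=[3,1,0] → █  [on edge]
    (9,2)@(19, 5): e=[7,-11,8] → ·
    (8,3)@(17, 7): e=[1,11,-8] → ·
    (9,3)@(19, 7): e=[5,-1,0] → ·  [on edge]
    (10,4)@(21, 9): e=[7,-3,0] → ·  [on edge]
  covered (2 px):
    · · · · · · · · · · ·
    · · · · · · · █ · · ·
    · · · · · · · · █ · ·
    · · · · · · · · · · ·
    · · · · · · · · · · ·
T1:
  2·area = 26  (B↔C swapped to make it positive)
  edge (0, 2)→(14, 7): d=(14,5) right/bottom  bias=-1
  edge (14, 7)→(6, 6): d=(-8,-1) top-left  bias=+0
  edge (6, 6)→(0, 2): d=(-6,-4) top-left  bias=+0
    (2,2)@(5, 5): e=[17,7,2] → █
    (3,2)@(7, 5): e=[7,9,10] → █
    (4,2)@(9, 5): e=[-3,11,18] → ·
    (2,3)@(5, 7): e=[45,-9,-10] → ·
    (3,3)@(7, 7): e=[35,-7,-2] → ·
  covered (2 px):
    · · · · · · · · · · ·
    · · · · · · · · · · ·
    · · █ █ · · · · · · ·
    · · · · · · · · · · ·
    · · · · · · · · · · ·
T2:
  2·area = 14
  edge (8, 7)→(0, 8): d=(-8,1) right/bottom  bias=-1
  edge (0, 8)→(18, 4): d=(18,-4) top-left  bias=+0
  edge (18, 4)→(8, 7): d=(-10,3) right/bottom  bias=-1
    (2,3)@(5, 7): e=[3,2,9] → █
    (3,3)@(7, 7): e=[1,10,3] → █
    (4,3)@(9, 7): e=[-1,18,-3] → ·
    (2,4)@(5, 9): e=[-13,38,-11] → ·
    (3,4)@(7, 9): e=[-15,46,-17] → ·
  covered (2 px):
    · · · · · · · · · · ·
    · · · · · · · · · · ·
    · · · · · · · · · · ·
    · · █ █ · · · · · · ·
    · · · · · · · · · · ·

Answer: [[2,2],[3,2]]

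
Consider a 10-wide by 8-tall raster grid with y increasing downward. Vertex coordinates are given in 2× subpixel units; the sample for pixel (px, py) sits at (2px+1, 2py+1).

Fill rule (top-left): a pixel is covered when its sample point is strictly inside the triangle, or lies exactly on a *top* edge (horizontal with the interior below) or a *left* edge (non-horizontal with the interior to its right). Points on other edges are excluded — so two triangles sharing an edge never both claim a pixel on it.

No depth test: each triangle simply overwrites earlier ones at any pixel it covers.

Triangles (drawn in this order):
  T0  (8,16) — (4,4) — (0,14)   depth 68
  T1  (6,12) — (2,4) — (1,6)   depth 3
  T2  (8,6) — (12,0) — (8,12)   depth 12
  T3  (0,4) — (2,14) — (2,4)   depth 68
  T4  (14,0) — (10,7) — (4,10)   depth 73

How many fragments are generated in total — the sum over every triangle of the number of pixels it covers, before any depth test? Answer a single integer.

T0:
  2·area = 88  (B↔C swapped to make it positive)
  edge (8, 16)→(0, 14): d=(-8,-2) top-left  bias=+0
  edge (0, 14)→(4, 4): d=(4,-10) top-left  bias=+0
  edge (4, 4)→(8, 16): d=(4,12) right/bottom  bias=-1
    (1,0)@(3, 1): e=[110,-22,0] → ·  [on edge]
    (1,3)@(3, 7): e=[62,2,24] → █
    (2,3)@(5, 7): e=[66,22,0] → ·  [on edge]
    (1,4)@(3, 9): e=[46,10,32] → █
    (2,4)@(5, 9): e=[50,30,8] → █
    (3,4)@(7, 9): e=[54,50,-16] → ·
    (1,5)@(3, 11): e=[30,18,40] → █
    (3,5)@(7, 11): e=[38,58,-8] → ·
    (0,6)@(1, 13): e=[10,6,72] → █
    (3,6)@(7, 13): e=[22,66,0] → ·  [on edge]
    (0,7)@(1, 15): e=[-6,14,80] → ·
    (1,7)@(3, 15): e=[-2,34,56] → ·
  covered (10 px):
    · · · · · · · · · ·
    · · · · · · · · · ·
    · · · · · · · · · ·
    · █ · · · · · · · ·
    · █ █ · · · · · · ·
    · █ █ · · · · · · ·
    █ █ █ · · · · · · ·
    · · █ █ · · · · · ·
T1:
  2·area = 16  (B↔C swapped to make it positive)
  edge (6, 12)→(1, 6): d=(-5,-6) top-left  bias=+0
  edge (1, 6)→(2, 4): d=(1,-2) top-left  bias=+0
  edge (2, 4)→(6, 12): d=(4,8) right/bottom  bias=-1
    (1,3)@(3, 7): e=[7,5,4] → █
    (2,3)@(5, 7): e=[19,9,-12] → ·
    (1,4)@(3, 9): e=[-3,7,12] → ·
  covered (1 px):
    · · · · · · · · · ·
    · · · · · · · · · ·
    · · · · · · · · · ·
    · █ · · · · · · · ·
    · · · · · · · · · ·
    · · · · · · · · · ·
    · · · · · · · · · ·
    · · · · · · · · · ·
T2:
  2·area = 24
  edge (8, 6)→(12, 0): d=(4,-6) top-left  bias=+0
  edge (12, 0)→(8, 12): d=(-4,12) right/bottom  bias=-1
  edge (8, 12)→(8, 6): d=(0,-6) top-left  bias=+0
    (5,1)@(11, 3): e=[6,0,18] → ·  [on edge]
    (4,2)@(9, 5): e=[2,16,6] → █
    (5,2)@(11, 5): e=[14,-8,18] → ·
    (4,3)@(9, 7): e=[10,8,6] → █
    (5,3)@(11, 7): e=[22,-16,18] → ·
    (4,4)@(9, 9): e=[18,0,6] → ·  [on edge]
    (3,7)@(7, 15): e=[30,0,-6] → ·  [on edge]
  covered (2 px):
    · · · · · · · · · ·
    · · · · · · · · · ·
    · · · · █ · · · · ·
    · · · · █ · · · · ·
    · · · · · · · · · ·
    · · · · · · · · · ·
    · · · · · · · · · ·
    · · · · · · · · · ·
T3:
  2·area = 20  (B↔C swapped to make it positive)
  edge (0, 4)→(2, 4): d=(2,0) top-left  bias=+0
  edge (2, 4)→(2, 14): d=(0,10) right/bottom  bias=-1
  edge (2, 14)→(0, 4): d=(-2,-10) top-left  bias=+0
    (0,2)@(1, 5): e=[2,10,8] → █
    (1,2)@(3, 5): e=[2,-10,28] → ·
    (0,3)@(1, 7): e=[6,10,4] → █
    (1,3)@(3, 7): e=[6,-10,24] → ·
    (0,4)@(1, 9): e=[10,10,0] → █  [on edge]
    (1,4)@(3, 9): e=[10,-10,20] → ·
    (0,5)@(1, 11): e=[14,10,-4] → ·
  covered (3 px):
    · · · · · · · · · ·
    · · · · · · · · · ·
    █ · · · · · · · · ·
    █ · · · · · · · · ·
    █ · · · · · · · · ·
    · · · · · · · · · ·
    · · · · · · · · · ·
    · · · · · · · · · ·
T4:
  2·area = 30
  edge (14, 0)→(10, 7): d=(-4,7) right/bottom  bias=-1
  edge (10, 7)→(4, 10): d=(-6,3) right/bottom  bias=-1
  edge (4, 10)→(14, 0): d=(10,-10) top-left  bias=+0
    (6,0)@(13, 1): e=[3,27,0] → █  [on edge]
    (7,0)@(15, 1): e=[-11,21,20] → ·
    (5,1)@(11, 3): e=[9,21,0] → █  [on edge]
    (6,1)@(13, 3): e=[-5,15,20] → ·
    (4,2)@(9, 5): e=[15,15,0] → █  [on edge]
    (6,2)@(13, 5): e=[-13,3,40] → ·
    (3,3)@(7, 7): e=[21,9,0] → █  [on edge]
    (5,3)@(11, 7): e=[-7,-3,40] → ·
    (2,4)@(5, 9): e=[27,3,0] → █  [on edge]
    (3,4)@(7, 9): e=[13,-3,20] → ·
    (4,4)@(9, 9): e=[-1,-9,40] → ·
    (1,5)@(3, 11): e=[33,-3,0] → ·  [on edge]
    (0,6)@(1, 13): e=[39,-9,0] → ·  [on edge]
  covered (7 px):
    · · · · · · █ · · ·
    · · · · · █ · · · ·
    · · · · █ █ · · · ·
    · · · █ █ · · · · ·
    · · █ · · · · · · ·
    · · · · · · · · · ·
    · · · · · · · · · ·
    · · · · · · · · · ·

Answer: 23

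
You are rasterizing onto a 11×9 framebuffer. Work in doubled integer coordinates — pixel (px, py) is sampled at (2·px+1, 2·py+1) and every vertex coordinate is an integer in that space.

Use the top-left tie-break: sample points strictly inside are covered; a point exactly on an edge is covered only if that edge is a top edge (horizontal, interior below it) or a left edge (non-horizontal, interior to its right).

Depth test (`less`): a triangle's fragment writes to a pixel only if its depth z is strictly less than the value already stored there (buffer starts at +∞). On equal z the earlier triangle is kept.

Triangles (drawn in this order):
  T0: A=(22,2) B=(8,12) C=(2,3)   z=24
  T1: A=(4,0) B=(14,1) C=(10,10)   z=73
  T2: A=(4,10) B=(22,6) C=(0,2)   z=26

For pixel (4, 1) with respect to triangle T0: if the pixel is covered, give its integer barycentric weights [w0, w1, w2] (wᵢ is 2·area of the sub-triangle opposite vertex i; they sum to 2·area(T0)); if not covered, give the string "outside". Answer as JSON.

T0:
  2·area = 186
  edge (22, 2)→(8, 12): d=(-14,10) right/bottom  bias=-1
  edge (8, 12)→(2, 3): d=(-6,-9) top-left  bias=+0
  edge (2, 3)→(22, 2): d=(20,-1) top-left  bias=+0
    (1,1)@(3, 3): e=[176,9,1] → #
    (2,1)@(5, 3): e=[156,27,3] → #
    (3,1)@(7, 3): e=[136,45,5] → #
    (4,1)@(9, 3): e=[116,63,7] → #
    (5,1)@(11, 3): e=[96,81,9] → #
    (6,1)@(13, 3): e=[76,99,11] → #
    (7,1)@(15, 3): e=[56,117,13] → #
    (8,1)@(17, 3): e=[36,135,15] → #
    (9,1)@(19, 3): e=[16,153,17] → #
    (10,1)@(21, 3): e=[-4,171,19] → ·
    (1,2)@(3, 5): e=[148,-3,41] → ·
    (2,2)@(5, 5): e=[128,15,43] → #
    (7,3)@(15, 7): e=[0,93,93] → ·  [on edge]
    (0,8)@(1, 17): e=[0,-93,279] → ·  [on edge]
  covered (25 px):
    · · · · · · · · · · ·
    · # # # # # # # # # ·
    · · # # # # # # # · ·
    · · # # # # # · · · ·
    · · · # # # · · · · ·
    · · · · # · · · · · ·
    · · · · · · · · · · ·
    · · · · · · · · · · ·
    · · · · · · · · · · ·
T1:
  2·area = 94
  edge (4, 0)→(14, 1): d=(10,1) right/bottom  bias=-1
  edge (14, 1)→(10, 10): d=(-4,9) right/bottom  bias=-1
  edge (10, 10)→(4, 0): d=(-6,-10) top-left  bias=+0
    (2,0)@(5, 1): e=[9,81,4] → #
    (3,0)@(7, 1): e=[7,63,24] → #
    (4,0)@(9, 1): e=[5,45,44] → #
    (5,0)@(11, 1): e=[3,27,64] → #
    (6,0)@(13, 1): e=[1,9,84] → #
    (7,0)@(15, 1): e=[-1,-9,104] → ·
    (2,1)@(5, 3): e=[29,73,-8] → ·
    (3,1)@(7, 3): e=[27,55,12] → #
    (7,1)@(15, 3): e=[19,-17,92] → ·
    (3,2)@(7, 5): e=[47,47,0] → #  [on edge]
    (6,2)@(13, 5): e=[41,-7,60] → ·
    (3,3)@(7, 7): e=[67,39,-12] → ·
    (6,7)@(13, 15): e=[141,-47,0] → ·  [on edge]
  covered (14 px):
    · · # # # # # · · · ·
    · · · # # # # · · · ·
    · · · # # # · · · · ·
    · · · · # # · · · · ·
    · · · · · · · · · · ·
    · · · · · · · · · · ·
    · · · · · · · · · · ·
    · · · · · · · · · · ·
    · · · · · · · · · · ·
T2:
  2·area = 160  (B↔C swapped to make it positive)
  edge (4, 10)→(0, 2): d=(-4,-8) top-left  bias=+0
  edge (0, 2)→(22, 6): d=(22,4) right/bottom  bias=-1
  edge (22, 6)→(4, 10): d=(-18,4) right/bottom  bias=-1
    (0,1)@(1, 3): e=[4,18,138] → #
    (1,1)@(3, 3): e=[20,10,130] → #
    (2,1)@(5, 3): e=[36,2,122] → #
    (3,1)@(7, 3): e=[52,-6,114] → ·
    (0,2)@(1, 5): e=[-4,62,102] → ·
    (1,2)@(3, 5): e=[12,54,94] → #
    (3,2)@(7, 5): e=[44,38,78] → #
    (4,2)@(9, 5): e=[60,30,70] → #
    (5,2)@(11, 5): e=[76,22,62] → #
    (6,2)@(13, 5): e=[92,14,54] → #
    (7,2)@(15, 5): e=[108,6,46] → #
    (8,2)@(17, 5): e=[124,-2,38] → ·
  covered (20 px):
    · · · · · · · · · · ·
    # # # · · · · · · · ·
    · # # # # # # # · · ·
    · # # # # # # # # · ·
    · · # # · · · · · · ·
    · · · · · · · · · · ·
    · · · · · · · · · · ·
    · · · · · · · · · · ·
    · · · · · · · · · · ·

Final: [63,7,116]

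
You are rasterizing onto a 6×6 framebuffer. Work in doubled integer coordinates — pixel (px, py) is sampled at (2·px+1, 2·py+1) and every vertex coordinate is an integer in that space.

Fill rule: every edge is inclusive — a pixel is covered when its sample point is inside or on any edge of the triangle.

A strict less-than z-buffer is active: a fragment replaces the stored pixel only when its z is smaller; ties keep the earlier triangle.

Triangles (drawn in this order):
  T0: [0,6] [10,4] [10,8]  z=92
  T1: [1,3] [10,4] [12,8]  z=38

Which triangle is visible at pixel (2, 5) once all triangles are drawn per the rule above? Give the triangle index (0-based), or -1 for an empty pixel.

T0:
  2·area = 40
  edge (0, 6)→(10, 4): d=(10,-2) inclusive
  edge (10, 4)→(10, 8): d=(0,4) inclusive
  edge (10, 8)→(0, 6): d=(-10,-2) inclusive
    (2,2)@(5, 5): e=[0,20,20] → █  [on edge]
    (3,2)@(7, 5): e=[4,12,24] → █
    (4,2)@(9, 5): e=[8,4,28] → █
    (5,2)@(11, 5): e=[12,-4,32] → ·
    (2,3)@(5, 7): e=[20,20,0] → █  [on edge]
    (5,3)@(11, 7): e=[32,-4,12] → ·
    (2,4)@(5, 9): e=[40,20,-20] → ·
    (3,4)@(7, 9): e=[44,12,-16] → ·
    (4,4)@(9, 9): e=[48,4,-12] → ·
  covered (6 px):
    · · · · · ·
    · · · · · ·
    · · █ █ █ ·
    · · █ █ █ ·
    · · · · · ·
    · · · · · ·
T1:
  2·area = 34
  edge (1, 3)→(10, 4): d=(9,1) inclusive
  edge (10, 4)→(12, 8): d=(2,4) inclusive
  edge (12, 8)→(1, 3): d=(-11,-5) inclusive
    (0,1)@(1, 3): e=[0,34,0] → █  [on edge]
    (1,1)@(3, 3): e=[-2,26,10] → ·
    (0,2)@(1, 5): e=[18,38,-22] → ·
    (3,2)@(7, 5): e=[12,14,8] → █
    (4,2)@(9, 5): e=[10,6,18] → █
    (5,2)@(11, 5): e=[8,-2,28] → ·
    (3,3)@(7, 7): e=[30,18,-14] → ·
    (4,3)@(9, 7): e=[28,10,-4] → ·
    (5,3)@(11, 7): e=[26,2,6] → █
    (5,4)@(11, 9): e=[44,6,-16] → ·
  covered (4 px):
    · · · · · ·
    █ · · · · ·
    · · · █ █ ·
    · · · · · █
    · · · · · ·
    · · · · · ·

Z-buffer (winner per pixel, '.' = empty):
  . . . . . .
  1 . . . . .
  . . 0 1 1 .
  . . 0 0 0 1
  . . . . . .
  . . . . . .

Answer: -1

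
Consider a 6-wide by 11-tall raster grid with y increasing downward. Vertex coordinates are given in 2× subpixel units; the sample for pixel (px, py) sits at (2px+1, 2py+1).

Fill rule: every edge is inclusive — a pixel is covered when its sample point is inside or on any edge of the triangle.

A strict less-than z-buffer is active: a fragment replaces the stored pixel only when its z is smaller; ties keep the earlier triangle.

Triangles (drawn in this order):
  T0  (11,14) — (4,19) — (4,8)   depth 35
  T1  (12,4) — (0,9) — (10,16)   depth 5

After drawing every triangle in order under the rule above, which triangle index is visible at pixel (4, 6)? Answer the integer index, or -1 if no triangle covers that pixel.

T0:
  2·area = 77
  edge (11, 14)→(4, 19): d=(-7,5) inclusive
  edge (4, 19)→(4, 8): d=(0,-11) inclusive
  edge (4, 8)→(11, 14): d=(7,6) inclusive
    (2,4)@(5, 9): e=[65,11,1] → X
    (3,4)@(7, 9): e=[55,33,-11] → .
    (2,5)@(5, 11): e=[51,11,15] → X
    (3,5)@(7, 11): e=[41,33,3] → X
    (4,5)@(9, 11): e=[31,55,-9] → .
    (2,6)@(5, 13): e=[37,11,29] → X
    (4,6)@(9, 13): e=[17,55,5] → X
    (5,6)@(11, 13): e=[7,77,-7] → .
    (2,7)@(5, 15): e=[23,11,43] → X
    (5,7)@(11, 15): e=[-7,77,7] → .
    (2,8)@(5, 17): e=[9,11,57] → X
    (3,8)@(7, 17): e=[-1,33,45] → .
  covered (10 px):
    . . . . . .
    . . . . . .
    . . . . . .
    . . . . . .
    . . X . . .
    . . X X . .
    . . X X X .
    . . X X X .
    . . X . . .
    . . . . . .
    . . . . . .
T1:
  2·area = 134  (B↔C swapped to make it positive)
  edge (12, 4)→(10, 16): d=(-2,12) inclusive
  edge (10, 16)→(0, 9): d=(-10,-7) inclusive
  edge (0, 9)→(12, 4): d=(12,-5) inclusive
    (5,2)@(11, 5): e=[10,117,7] → X
    (2,3)@(5, 7): e=[78,55,1] → X
    (3,3)@(7, 7): e=[54,69,11] → X
    (4,3)@(9, 7): e=[30,83,21] → X
    (0,4)@(1, 9): e=[122,7,5] → X
    (1,4)@(3, 9): e=[98,21,15] → X
    (0,5)@(1, 11): e=[118,-13,29] → .
    (1,5)@(3, 11): e=[94,1,39] → X
    (5,5)@(11, 11): e=[-2,57,79] → .
    (1,6)@(3, 13): e=[90,-19,63] → .
    (2,6)@(5, 13): e=[66,-5,73] → .
    (3,6)@(7, 13): e=[42,9,83] → X
  covered (18 px):
    . . . . . .
    . . . . . .
    . . . . . X
    . . X X X X
    X X X X X X
    . X X X X .
    . . . X X .
    . . . . X .
    . . . . . .
    . . . . . .
    . . . . . .

Z-buffer (winner per pixel, '.' = empty):
  . . . . . .
  . . . . . .
  . . . . . 1
  . . 1 1 1 1
  1 1 1 1 1 1
  . 1 1 1 1 .
  . . 0 1 1 .
  . . 0 0 1 .
  . . 0 . . .
  . . . . . .
  . . . . . .

Final: 1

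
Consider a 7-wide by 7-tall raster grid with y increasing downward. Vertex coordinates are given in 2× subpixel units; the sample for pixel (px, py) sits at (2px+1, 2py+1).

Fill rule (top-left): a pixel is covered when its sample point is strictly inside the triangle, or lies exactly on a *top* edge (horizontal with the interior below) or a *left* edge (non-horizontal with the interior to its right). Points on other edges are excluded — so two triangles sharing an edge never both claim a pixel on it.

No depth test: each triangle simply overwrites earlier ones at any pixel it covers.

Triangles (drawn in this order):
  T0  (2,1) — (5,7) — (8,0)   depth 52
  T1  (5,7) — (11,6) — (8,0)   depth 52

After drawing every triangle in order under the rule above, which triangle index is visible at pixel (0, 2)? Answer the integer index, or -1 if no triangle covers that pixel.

T0:
  2·area = 39  (B↔C swapped to make it positive)
  edge (2, 1)→(8, 0): d=(6,-1) top-left  bias=+0
  edge (8, 0)→(5, 7): d=(-3,7) right/bottom  bias=-1
  edge (5, 7)→(2, 1): d=(-3,-6) top-left  bias=+0
    (1,0)@(3, 1): e=[1,32,6] → █
    (2,0)@(5, 1): e=[3,18,18] → █
    (3,0)@(7, 1): e=[5,4,30] → █
    (4,0)@(9, 1): e=[7,-10,42] → ·
    (1,1)@(3, 3): e=[13,26,0] → █  [on edge]
    (3,1)@(7, 3): e=[17,-2,24] → ·
    (1,2)@(3, 5): e=[25,20,-6] → ·
    (2,2)@(5, 5): e=[27,6,6] → █
    (3,2)@(7, 5): e=[29,-8,18] → ·
    (2,3)@(5, 7): e=[39,0,0] → ·  [on edge]
    (3,5)@(7, 11): e=[65,-26,0] → ·  [on edge]
  covered (6 px):
    · █ █ █ · · ·
    · █ █ · · · ·
    · · █ · · · ·
    · · · · · · ·
    · · · · · · ·
    · · · · · · ·
    · · · · · · ·
T1:
  2·area = 39  (B↔C swapped to make it positive)
  edge (5, 7)→(8, 0): d=(3,-7) top-left  bias=+0
  edge (8, 0)→(11, 6): d=(3,6) right/bottom  bias=-1
  edge (11, 6)→(5, 7): d=(-6,1) right/bottom  bias=-1
    (3,1)@(7, 3): e=[2,15,22] → █
    (4,1)@(9, 3): e=[16,3,20] → █
    (5,1)@(11, 3): e=[30,-9,18] → ·
    (3,2)@(7, 5): e=[8,21,10] → █
    (5,2)@(11, 5): e=[36,-3,6] → ·
    (2,3)@(5, 7): e=[0,39,0] → ·  [on edge]
    (3,3)@(7, 7): e=[14,27,-2] → ·
    (4,3)@(9, 7): e=[28,15,-4] → ·
  covered (4 px):
    · · · · · · ·
    · · · █ █ · ·
    · · · █ █ · ·
    · · · · · · ·
    · · · · · · ·
    · · · · · · ·
    · · · · · · ·

Z-buffer (winner per pixel, '.' = empty):
  . 0 0 0 . . .
  . 0 0 1 1 . .
  . . 0 1 1 . .
  . . . . . . .
  . . . . . . .
  . . . . . . .
  . . . . . . .

Result: -1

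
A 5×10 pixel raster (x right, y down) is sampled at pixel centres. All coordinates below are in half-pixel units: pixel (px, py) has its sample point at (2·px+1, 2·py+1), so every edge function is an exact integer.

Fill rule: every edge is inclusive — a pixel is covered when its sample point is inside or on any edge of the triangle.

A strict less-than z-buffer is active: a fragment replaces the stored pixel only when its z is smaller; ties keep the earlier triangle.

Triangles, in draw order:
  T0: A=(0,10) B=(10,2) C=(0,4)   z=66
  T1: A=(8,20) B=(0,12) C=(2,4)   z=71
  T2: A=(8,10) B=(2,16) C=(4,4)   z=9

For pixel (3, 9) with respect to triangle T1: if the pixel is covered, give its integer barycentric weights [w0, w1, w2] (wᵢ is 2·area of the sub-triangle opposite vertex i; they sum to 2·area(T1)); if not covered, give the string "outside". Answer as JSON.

T0:
  2·area = 60  (B↔C swapped to make it positive)
  edge (0, 10)→(0, 4): d=(0,-6) inclusive
  edge (0, 4)→(10, 2): d=(10,-2) inclusive
  edge (10, 2)→(0, 10): d=(-10,8) inclusive
    (2,1)@(5, 3): e=[30,0,30] → #  [on edge]
    (3,1)@(7, 3): e=[42,4,14] → #
    (4,1)@(9, 3): e=[54,8,-2] → ·
    (0,2)@(1, 5): e=[6,12,42] → #
    (1,2)@(3, 5): e=[18,16,26] → #
    (3,2)@(7, 5): e=[42,24,-6] → ·
    (0,3)@(1, 7): e=[6,32,22] → #
    (2,3)@(5, 7): e=[30,40,-10] → ·
    (0,4)@(1, 9): e=[6,52,2] → #
    (1,4)@(3, 9): e=[18,56,-14] → ·
    (0,5)@(1, 11): e=[6,72,-18] → ·
  covered (8 px):
    · · · · ·
    · · # # ·
    # # # · ·
    # # · · ·
    # · · · ·
    · · · · ·
    · · · · ·
    · · · · ·
    · · · · ·
    · · · · ·
T1:
  2·area = 80
  edge (8, 20)→(0, 12): d=(-8,-8) inclusive
  edge (0, 12)→(2, 4): d=(2,-8) inclusive
  edge (2, 4)→(8, 20): d=(6,16) inclusive
    (1,3)@(3, 7): e=[64,14,2] → #
    (2,3)@(5, 7): e=[80,30,-30] → ·
    (0,4)@(1, 9): e=[32,2,46] → #
    (2,4)@(5, 9): e=[64,34,-18] → ·
    (0,5)@(1, 11): e=[16,6,58] → #
    (2,5)@(5, 11): e=[48,38,-6] → ·
    (0,6)@(1, 13): e=[0,10,70] → #  [on edge]
    (2,6)@(5, 13): e=[32,42,6] → #
    (3,6)@(7, 13): e=[48,58,-26] → ·
    (0,7)@(1, 15): e=[-16,14,82] → ·
    (1,7)@(3, 15): e=[0,30,50] → #  [on edge]
    (3,7)@(7, 15): e=[32,62,-14] → ·
    (2,8)@(5, 17): e=[0,50,30] → #  [on edge]
    (3,9)@(7, 19): e=[0,70,10] → #  [on edge]
  covered (12 px):
    · · · · ·
    · · · · ·
    · · · · ·
    · # · · ·
    # # · · ·
    # # · · ·
    # # # · ·
    · # # · ·
    · · # · ·
    · · · # ·
T2:
  2·area = 60
  edge (8, 10)→(2, 16): d=(-6,6) inclusive
  edge (2, 16)→(4, 4): d=(2,-12) inclusive
  edge (4, 4)→(8, 10): d=(4,6) inclusive
    (2,3)@(5, 7): e=[36,18,6] → #
    (3,3)@(7, 7): e=[24,42,-6] → ·
    (2,4)@(5, 9): e=[24,22,14] → #
    (3,4)@(7, 9): e=[12,46,2] → #
    (4,4)@(9, 9): e=[0,70,-10] → ·  [on edge]
    (1,5)@(3, 11): e=[24,2,34] → #
    (3,5)@(7, 11): e=[0,50,10] → #  [on edge]
    (4,5)@(9, 11): e=[-12,74,-2] → ·
    (1,6)@(3, 13): e=[12,6,42] → #
    (2,6)@(5, 13): e=[0,30,30] → #  [on edge]
    (3,6)@(7, 13): e=[-12,54,18] → ·
    (1,7)@(3, 15): e=[0,10,50] → #  [on edge]
    (0,8)@(1, 17): e=[0,-10,70] → ·  [on edge]
  covered (9 px):
    · · · · ·
    · · · · ·
    · · · · ·
    · · # · ·
    · · # # ·
    · # # # ·
    · # # · ·
    · # · · ·
    · · · · ·
    · · · · ·

Answer: [70,10,0]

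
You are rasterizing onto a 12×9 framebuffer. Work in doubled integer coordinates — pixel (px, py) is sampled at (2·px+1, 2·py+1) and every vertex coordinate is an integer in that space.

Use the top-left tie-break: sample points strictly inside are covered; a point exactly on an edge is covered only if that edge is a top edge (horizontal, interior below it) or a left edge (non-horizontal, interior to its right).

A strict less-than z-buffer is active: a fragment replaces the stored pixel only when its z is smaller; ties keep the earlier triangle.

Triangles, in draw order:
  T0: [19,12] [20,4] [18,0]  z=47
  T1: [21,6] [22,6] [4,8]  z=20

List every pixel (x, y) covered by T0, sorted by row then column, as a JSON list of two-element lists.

T0:
  2·area = 20  (B↔C swapped to make it positive)
  edge (19, 12)→(18, 0): d=(-1,-12) top-left  bias=+0
  edge (18, 0)→(20, 4): d=(2,4) right/bottom  bias=-1
  edge (20, 4)→(19, 12): d=(-1,8) right/bottom  bias=-1
    (9,1)@(19, 3): e=[9,2,9] → █
    (10,1)@(21, 3): e=[33,-6,-7] → ·
    (9,2)@(19, 5): e=[7,6,7] → █
    (10,2)@(21, 5): e=[31,-2,-9] → ·
    (9,3)@(19, 7): e=[5,10,5] → █
    (10,3)@(21, 7): e=[29,2,-11] → ·
    (9,4)@(19, 9): e=[3,14,3] → █
    (10,4)@(21, 9): e=[27,6,-13] → ·
    (9,5)@(19, 11): e=[1,18,1] → █
    (10,5)@(21, 11): e=[25,10,-15] → ·
    (9,6)@(19, 13): e=[-1,22,-1] → ·
  covered (5 px):
    · · · · · · · · · · · ·
    · · · · · · · · · █ · ·
    · · · · · · · · · █ · ·
    · · · · · · · · · █ · ·
    · · · · · · · · · █ · ·
    · · · · · · · · · █ · ·
    · · · · · · · · · · · ·
    · · · · · · · · · · · ·
    · · · · · · · · · · · ·
T1:
  2·area = 2
  edge (21, 6)→(22, 6): d=(1,0) top-left  bias=+0
  edge (22, 6)→(4, 8): d=(-18,2) right/bottom  bias=-1
  edge (4, 8)→(21, 6): d=(17,-2) top-left  bias=+0
    (6,3)@(13, 7): e=[1,0,1] → ·  [on edge]
  covered (0 px):
    · · · · · · · · · · · ·
    · · · · · · · · · · · ·
    · · · · · · · · · · · ·
    · · · · · · · · · · · ·
    · · · · · · · · · · · ·
    · · · · · · · · · · · ·
    · · · · · · · · · · · ·
    · · · · · · · · · · · ·
    · · · · · · · · · · · ·

Result: [[9,1],[9,2],[9,3],[9,4],[9,5]]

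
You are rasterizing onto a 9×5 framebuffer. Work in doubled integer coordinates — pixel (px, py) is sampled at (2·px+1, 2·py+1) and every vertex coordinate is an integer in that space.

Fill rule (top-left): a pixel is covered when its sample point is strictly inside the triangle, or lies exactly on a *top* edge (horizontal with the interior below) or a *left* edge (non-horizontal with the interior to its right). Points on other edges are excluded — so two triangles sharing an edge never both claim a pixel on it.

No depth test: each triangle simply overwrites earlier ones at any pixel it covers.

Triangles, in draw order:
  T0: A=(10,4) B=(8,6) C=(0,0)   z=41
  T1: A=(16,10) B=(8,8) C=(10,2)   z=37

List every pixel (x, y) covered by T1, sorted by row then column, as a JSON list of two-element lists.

T0:
  2·area = 28
  edge (10, 4)→(8, 6): d=(-2,2) right/bottom  bias=-1
  edge (8, 6)→(0, 0): d=(-8,-6) top-left  bias=+0
  edge (0, 0)→(10, 4): d=(10,4) right/bottom  bias=-1
    (6,0)@(13, 1): e=[0,70,-42] → ·  [on edge]
    (2,1)@(5, 3): e=[12,6,10] → #
    (3,1)@(7, 3): e=[8,18,2] → #
    (4,1)@(9, 3): e=[4,30,-6] → ·
    (5,1)@(11, 3): e=[0,42,-14] → ·  [on edge]
    (2,2)@(5, 5): e=[8,-10,30] → ·
    (3,2)@(7, 5): e=[4,2,22] → #
    (4,2)@(9, 5): e=[0,14,14] → ·  [on edge]
    (3,3)@(7, 7): e=[0,-14,42] → ·  [on edge]
    (2,4)@(5, 9): e=[0,-42,70] → ·  [on edge]
  covered (3 px):
    · · · · · · · · ·
    · · # # · · · · ·
    · · · # · · · · ·
    · · · · · · · · ·
    · · · · · · · · ·
T1:
  2·area = 52
  edge (16, 10)→(8, 8): d=(-8,-2) top-left  bias=+0
  edge (8, 8)→(10, 2): d=(2,-6) top-left  bias=+0
  edge (10, 2)→(16, 10): d=(6,8) right/bottom  bias=-1
    (4,2)@(9, 5): e=[26,0,26] → #  [on edge]
    (5,2)@(11, 5): e=[30,12,10] → #
    (6,2)@(13, 5): e=[34,24,-6] → ·
    (4,3)@(9, 7): e=[10,4,38] → #
    (6,3)@(13, 7): e=[18,28,6] → #
    (7,3)@(15, 7): e=[22,40,-10] → ·
    (4,4)@(9, 9): e=[-6,8,50] → ·
    (5,4)@(11, 9): e=[-2,20,34] → ·
    (6,4)@(13, 9): e=[2,32,18] → #
    (7,4)@(15, 9): e=[6,44,2] → #
    (8,4)@(17, 9): e=[10,56,-14] → ·
  covered (7 px):
    · · · · · · · · ·
    · · · · · · · · ·
    · · · · # # · · ·
    · · · · # # # · ·
    · · · · · · # # ·

Result: [[4,2],[5,2],[4,3],[5,3],[6,3],[6,4],[7,4]]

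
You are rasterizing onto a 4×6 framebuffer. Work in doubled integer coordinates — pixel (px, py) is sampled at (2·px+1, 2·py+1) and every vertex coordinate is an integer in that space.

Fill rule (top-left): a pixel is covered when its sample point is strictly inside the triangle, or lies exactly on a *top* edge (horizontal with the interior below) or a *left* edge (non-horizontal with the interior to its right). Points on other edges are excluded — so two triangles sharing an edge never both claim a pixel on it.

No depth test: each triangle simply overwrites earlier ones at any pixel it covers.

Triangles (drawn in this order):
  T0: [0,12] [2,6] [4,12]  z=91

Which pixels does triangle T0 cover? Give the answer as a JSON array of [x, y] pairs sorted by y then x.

T0:
  2·area = 24
  edge (0, 12)→(2, 6): d=(2,-6) top-left  bias=+0
  edge (2, 6)→(4, 12): d=(2,6) right/bottom  bias=-1
  edge (4, 12)→(0, 12): d=(-4,0) right/bottom  bias=-1
    (0,1)@(1, 3): e=[-12,0,36] → ·  [on edge]
    (1,1)@(3, 3): e=[0,-12,36] → ·  [on edge]
    (0,4)@(1, 9): e=[0,12,12] → █  [on edge]
    (1,4)@(3, 9): e=[12,0,12] → ·  [on edge]
    (0,5)@(1, 11): e=[4,16,4] → █
    (1,5)@(3, 11): e=[16,4,4] → █
    (2,5)@(5, 11): e=[28,-8,4] → ·
  covered (3 px):
    · · · ·
    · · · ·
    · · · ·
    · · · ·
    █ · · ·
    █ █ · ·

Final: [[0,4],[0,5],[1,5]]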